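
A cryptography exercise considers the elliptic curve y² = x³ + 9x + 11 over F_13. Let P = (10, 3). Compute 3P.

Repeated addition: build up to 3P.
2P: tangent at (10, 3): λ = (3·10² + 9)/(2·3) ≡ 10/6. 6⁻¹ ≡ 11 (mod 13) since 6·11 = 66 ≡ 1, so λ ≡ 10·11 ≡ 6.
  x = λ² - 10 - 10 = 36 - 20 ≡ 3; y = λ·(10 - 3) - 3 ≡ 0. → (3, 0)
3P: (3, 0) + (10, 3). λ = (3 - 0)/(10 - 3) ≡ 3/7 mod 13. 7⁻¹ ≡ 2 (mod 13) since 7·2 = 14 ≡ 1, so λ ≡ 6.
  x = λ² - 3 - 10 = 36 - 13 ≡ 10; y = λ·(3 - 10) - 0 ≡ 10. → (10, 10)

(10, 10)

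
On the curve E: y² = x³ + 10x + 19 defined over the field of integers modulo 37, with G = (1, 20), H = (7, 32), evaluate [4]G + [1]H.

First 4G:
Repeated addition: build up to 4G.
2G: tangent at (1, 20): λ = (3·1² + 10)/(2·20) ≡ 13/3. 3⁻¹ ≡ 25 (mod 37), so λ ≡ 13·25 ≡ 29.
  x = λ² - 1 - 1 = 841 - 2 ≡ 25; y = λ·(1 - 25) - 20 ≡ 24. → (25, 24)
3G: (25, 24) + (1, 20). λ = (20 - 24)/(1 - 25) ≡ 33/13 mod 37. 13⁻¹ ≡ 20 (mod 37) since 13·20 = 260 ≡ 1, so λ ≡ 31.
  x = λ² - 25 - 1 = 961 - 26 ≡ 10; y = λ·(25 - 10) - 24 ≡ 34. → (10, 34)
4G: (10, 34) + (1, 20). λ = (20 - 34)/(1 - 10) ≡ 23/28 mod 37. 28⁻¹ ≡ 4 (mod 37) since 28·4 = 112 ≡ 1, so λ ≡ 18.
  x = λ² - 10 - 1 = 324 - 11 ≡ 17; y = λ·(10 - 17) - 34 ≡ 25. → (17, 25)
4G = (17, 25).
Finally 4G + H:
(17, 25) + (7, 32). λ = (32 - 25)/(7 - 17) ≡ 7/27 mod 37. 27⁻¹ ≡ 11 (mod 37), so λ ≡ 3.
  x = λ² - 17 - 7 = 9 - 24 ≡ 22; y = λ·(17 - 22) - 25 ≡ 34. → (22, 34)

(22, 34)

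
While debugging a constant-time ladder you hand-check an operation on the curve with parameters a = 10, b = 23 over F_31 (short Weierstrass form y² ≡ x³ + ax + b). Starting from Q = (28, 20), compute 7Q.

(20, 15)

Double-and-add on 7 = (111)₂. Start with Q = (28, 20) for the leading 1-bit.
double: tangent at (28, 20): λ = (3·28² + 10)/(2·20) ≡ 6/9. 9⁻¹ ≡ 7 (mod 31), so λ ≡ 6·7 ≡ 11.
  x = λ² - 28 - 28 = 121 - 56 ≡ 3; y = λ·(28 - 3) - 20 ≡ 7. → (3, 7)
add Q: (3, 7) + (28, 20). λ = (20 - 7)/(28 - 3) ≡ 13/25 mod 31. 25⁻¹ ≡ 5 (mod 31), so λ ≡ 3.
  x = λ² - 3 - 28 = 9 - 31 ≡ 9; y = λ·(3 - 9) - 7 ≡ 6. → (9, 6)
double: tangent at (9, 6): λ = (3·9² + 10)/(2·6) ≡ 5/12. 12⁻¹ ≡ 13 (mod 31), so λ ≡ 5·13 ≡ 3.
  x = λ² - 9 - 9 = 9 - 18 ≡ 22; y = λ·(9 - 22) - 6 ≡ 17. → (22, 17)
add Q: (22, 17) + (28, 20). λ = (20 - 17)/(28 - 22) ≡ 3/6 mod 31. 6⁻¹ ≡ 26 (mod 31) since 6·26 = 156 ≡ 1, so λ ≡ 16.
  x = λ² - 22 - 28 = 256 - 50 ≡ 20; y = λ·(22 - 20) - 17 ≡ 15. → (20, 15)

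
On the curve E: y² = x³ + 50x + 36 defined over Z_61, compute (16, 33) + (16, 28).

The two points share x = 16 and their y-coordinates satisfy 33 + 28 ≡ 0 (mod 61), so they are inverses. Their sum is O.

O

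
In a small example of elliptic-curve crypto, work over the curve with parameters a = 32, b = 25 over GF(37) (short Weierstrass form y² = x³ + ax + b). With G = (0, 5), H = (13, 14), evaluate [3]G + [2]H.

(6, 27)

First 3G:
Repeated addition: build up to 3G.
2G: tangent at (0, 5): λ = (3·0² + 32)/(2·5) ≡ 32/10. 10⁻¹ ≡ 26 (mod 37) since 10·26 = 260 ≡ 1, so λ ≡ 32·26 ≡ 18.
  x = λ² - 0 - 0 = 324 - 0 ≡ 28; y = λ·(0 - 28) - 5 ≡ 9. → (28, 9)
3G: (28, 9) + (0, 5). λ = (5 - 9)/(0 - 28) ≡ 33/9 mod 37. 9⁻¹ ≡ 33 (mod 37) since 9·33 = 297 ≡ 1, so λ ≡ 16.
  x = λ² - 28 - 0 = 256 - 28 ≡ 6; y = λ·(28 - 6) - 9 ≡ 10. → (6, 10)
3G = (6, 10).
Next 2H:
Repeated addition: build up to 2H.
2H: tangent at (13, 14): λ = (3·13² + 32)/(2·14) ≡ 21/28. 28⁻¹ ≡ 4 (mod 37), so λ ≡ 21·4 ≡ 10.
  x = λ² - 13 - 13 = 100 - 26 ≡ 0; y = λ·(13 - 0) - 14 ≡ 5. → (0, 5)
2H = (0, 5).
Finally 3G + 2H:
(6, 10) + (0, 5). λ = (5 - 10)/(0 - 6) ≡ 32/31 mod 37. 31⁻¹ ≡ 6 (mod 37) since 31·6 = 186 ≡ 1, so λ ≡ 7.
  x = λ² - 6 - 0 = 49 - 6 ≡ 6; y = λ·(6 - 6) - 10 ≡ 27. → (6, 27)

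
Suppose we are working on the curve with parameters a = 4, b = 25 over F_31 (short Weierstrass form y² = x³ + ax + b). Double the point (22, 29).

(20, 18)

tangent at (22, 29): λ = (3·22² + 4)/(2·29) ≡ 30/27. 27⁻¹ ≡ 23 (mod 31), so λ ≡ 30·23 ≡ 8.
  x = λ² - 22 - 22 = 64 - 44 ≡ 20; y = λ·(22 - 20) - 29 ≡ 18. → (20, 18)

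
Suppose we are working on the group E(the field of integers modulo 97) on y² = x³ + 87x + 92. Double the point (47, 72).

(5, 19)

tangent at (47, 72): λ = (3·47² + 87)/(2·72) ≡ 21/47. 47⁻¹ ≡ 64 (mod 97) since 47·64 = 3008 ≡ 1, so λ ≡ 21·64 ≡ 83.
  x = λ² - 47 - 47 = 6889 - 94 ≡ 5; y = λ·(47 - 5) - 72 ≡ 19. → (5, 19)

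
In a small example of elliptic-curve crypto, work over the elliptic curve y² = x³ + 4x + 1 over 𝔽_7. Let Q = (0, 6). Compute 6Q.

Double-and-add on 6 = (110)₂. Start with Q = (0, 6) for the leading 1-bit.
double: tangent at (0, 6): λ = (3·0² + 4)/(2·6) ≡ 4/5. 5⁻¹ ≡ 3 (mod 7) since 5·3 = 15 ≡ 1, so λ ≡ 4·3 ≡ 5.
  x = λ² - 0 - 0 = 25 - 0 ≡ 4; y = λ·(0 - 4) - 6 ≡ 2. → (4, 2)
add Q: (4, 2) + (0, 6). λ = (6 - 2)/(0 - 4) ≡ 4/3 mod 7. 3⁻¹ ≡ 5 (mod 7) since 3·5 = 15 ≡ 1, so λ ≡ 6.
  x = λ² - 4 - 0 = 36 - 4 ≡ 4; y = λ·(4 - 4) - 2 ≡ 5. → (4, 5)
double: tangent at (4, 5): λ = (3·4² + 4)/(2·5) ≡ 3/3. 3⁻¹ ≡ 5 (mod 7) since 3·5 = 15 ≡ 1, so λ ≡ 3·5 ≡ 1.
  x = λ² - 4 - 4 = 1 - 8 ≡ 0; y = λ·(4 - 0) - 5 ≡ 6. → (0, 6)

(0, 6)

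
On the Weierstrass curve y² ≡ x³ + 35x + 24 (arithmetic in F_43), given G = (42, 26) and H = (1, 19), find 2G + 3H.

First 2G:
Repeated addition: build up to 2G.
2G: tangent at (42, 26): λ = (3·42² + 35)/(2·26) ≡ 38/9. 9⁻¹ ≡ 24 (mod 43) since 9·24 = 216 ≡ 1, so λ ≡ 38·24 ≡ 9.
  x = λ² - 42 - 42 = 81 - 84 ≡ 40; y = λ·(42 - 40) - 26 ≡ 35. → (40, 35)
2G = (40, 35).
Next 3H:
Repeated addition: build up to 3H.
2H: tangent at (1, 19): λ = (3·1² + 35)/(2·19) ≡ 38/38. 38⁻¹ ≡ 17 (mod 43), so λ ≡ 38·17 ≡ 1.
  x = λ² - 1 - 1 = 1 - 2 ≡ 42; y = λ·(1 - 42) - 19 ≡ 26. → (42, 26)
3H: (42, 26) + (1, 19). λ = (19 - 26)/(1 - 42) ≡ 36/2 mod 43. 2⁻¹ ≡ 22 (mod 43), so λ ≡ 18.
  x = λ² - 42 - 1 = 324 - 43 ≡ 23; y = λ·(42 - 23) - 26 ≡ 15. → (23, 15)
3H = (23, 15).
Finally 2G + 3H:
(40, 35) + (23, 15). λ = (15 - 35)/(23 - 40) ≡ 23/26 mod 43. 26⁻¹ ≡ 5 (mod 43) since 26·5 = 130 ≡ 1, so λ ≡ 29.
  x = λ² - 40 - 23 = 841 - 63 ≡ 4; y = λ·(40 - 4) - 35 ≡ 20. → (4, 20)

(4, 20)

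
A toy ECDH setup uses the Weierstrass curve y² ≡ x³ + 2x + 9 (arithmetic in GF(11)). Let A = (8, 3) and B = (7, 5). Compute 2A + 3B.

(8, 3)

First 2A:
Repeated addition: build up to 2A.
2A: tangent at (8, 3): λ = (3·8² + 2)/(2·3) ≡ 7/6. 6⁻¹ ≡ 2 (mod 11) since 6·2 = 12 ≡ 1, so λ ≡ 7·2 ≡ 3.
  x = λ² - 8 - 8 = 9 - 16 ≡ 4; y = λ·(8 - 4) - 3 ≡ 9. → (4, 9)
2A = (4, 9).
Next 3B:
Repeated addition: build up to 3B.
2B: tangent at (7, 5): λ = (3·7² + 2)/(2·5) ≡ 6/10. 10⁻¹ ≡ 10 (mod 11) since 10·10 = 100 ≡ 1, so λ ≡ 6·10 ≡ 5.
  x = λ² - 7 - 7 = 25 - 14 ≡ 0; y = λ·(7 - 0) - 5 ≡ 8. → (0, 8)
3B: (0, 8) + (7, 5). λ = (5 - 8)/(7 - 0) ≡ 8/7 mod 11. 7⁻¹ ≡ 8 (mod 11), so λ ≡ 9.
  x = λ² - 0 - 7 = 81 - 7 ≡ 8; y = λ·(0 - 8) - 8 ≡ 8. → (8, 8)
3B = (8, 8).
Finally 2A + 3B:
(4, 9) + (8, 8). λ = (8 - 9)/(8 - 4) ≡ 10/4 mod 11. 4⁻¹ ≡ 3 (mod 11) since 4·3 = 12 ≡ 1, so λ ≡ 8.
  x = λ² - 4 - 8 = 64 - 12 ≡ 8; y = λ·(4 - 8) - 9 ≡ 3. → (8, 3)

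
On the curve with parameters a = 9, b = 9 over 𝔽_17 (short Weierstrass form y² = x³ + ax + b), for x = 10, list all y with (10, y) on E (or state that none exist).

none

x³ + 9x + 9 = 1099 ≡ 11 (mod 17).
11 is a non-residue mod 17; no y exists.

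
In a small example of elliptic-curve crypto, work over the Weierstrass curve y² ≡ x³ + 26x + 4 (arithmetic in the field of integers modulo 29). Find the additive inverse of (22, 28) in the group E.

(22, 1)

-(22, 28) = (22, -28 mod 29) = (22, 1).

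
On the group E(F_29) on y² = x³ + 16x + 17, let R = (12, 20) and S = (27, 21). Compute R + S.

(23, 16)

(12, 20) + (27, 21). λ = (21 - 20)/(27 - 12) ≡ 1/15 mod 29. 15⁻¹ ≡ 2 (mod 29), so λ ≡ 2.
  x = λ² - 12 - 27 = 4 - 39 ≡ 23; y = λ·(12 - 23) - 20 ≡ 16. → (23, 16)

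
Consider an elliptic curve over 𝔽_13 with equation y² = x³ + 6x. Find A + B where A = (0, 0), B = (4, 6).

(0, 0) + (4, 6). λ = (6 - 0)/(4 - 0) ≡ 6/4 mod 13. 4⁻¹ ≡ 10 (mod 13), so λ ≡ 8.
  x = λ² - 0 - 4 = 64 - 4 ≡ 8; y = λ·(0 - 8) - 0 ≡ 1. → (8, 1)

(8, 1)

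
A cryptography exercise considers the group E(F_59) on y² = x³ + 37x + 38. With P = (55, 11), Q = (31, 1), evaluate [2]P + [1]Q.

First 2P:
Repeated addition: build up to 2P.
2P: tangent at (55, 11): λ = (3·55² + 37)/(2·11) ≡ 26/22. 22⁻¹ ≡ 51 (mod 59), so λ ≡ 26·51 ≡ 28.
  x = λ² - 55 - 55 = 784 - 110 ≡ 25; y = λ·(55 - 25) - 11 ≡ 3. → (25, 3)
2P = (25, 3).
Finally 2P + Q:
(25, 3) + (31, 1). λ = (1 - 3)/(31 - 25) ≡ 57/6 mod 59. 6⁻¹ ≡ 10 (mod 59) since 6·10 = 60 ≡ 1, so λ ≡ 39.
  x = λ² - 25 - 31 = 1521 - 56 ≡ 49; y = λ·(25 - 49) - 3 ≡ 5. → (49, 5)

(49, 5)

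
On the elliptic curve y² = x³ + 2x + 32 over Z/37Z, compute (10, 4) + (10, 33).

O

The two points share x = 10 and their y-coordinates satisfy 4 + 33 ≡ 0 (mod 37), so they are inverses. Their sum is ∞.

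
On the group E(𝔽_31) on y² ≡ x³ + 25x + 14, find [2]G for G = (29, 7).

tangent at (29, 7): λ = (3·29² + 25)/(2·7) ≡ 6/14. 14⁻¹ ≡ 20 (mod 31) since 14·20 = 280 ≡ 1, so λ ≡ 6·20 ≡ 27.
  x = λ² - 29 - 29 = 729 - 58 ≡ 20; y = λ·(29 - 20) - 7 ≡ 19. → (20, 19)

(20, 19)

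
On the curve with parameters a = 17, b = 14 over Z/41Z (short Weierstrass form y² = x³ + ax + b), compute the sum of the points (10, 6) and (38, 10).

(29, 3)

(10, 6) + (38, 10). λ = (10 - 6)/(38 - 10) ≡ 4/28 mod 41. 28⁻¹ ≡ 22 (mod 41), so λ ≡ 6.
  x = λ² - 10 - 38 = 36 - 48 ≡ 29; y = λ·(10 - 29) - 6 ≡ 3. → (29, 3)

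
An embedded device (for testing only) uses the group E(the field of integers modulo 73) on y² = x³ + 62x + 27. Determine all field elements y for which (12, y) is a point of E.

none

x³ + 62x + 27 = 2499 ≡ 17 (mod 73).
17 is a non-residue mod 73; no y exists.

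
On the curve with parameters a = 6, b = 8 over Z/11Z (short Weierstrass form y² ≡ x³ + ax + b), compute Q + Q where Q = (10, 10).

tangent at (10, 10): λ = (3·10² + 6)/(2·10) ≡ 9/9. 9⁻¹ ≡ 5 (mod 11) since 9·5 = 45 ≡ 1, so λ ≡ 9·5 ≡ 1.
  x = λ² - 10 - 10 = 1 - 20 ≡ 3; y = λ·(10 - 3) - 10 ≡ 8. → (3, 8)

(3, 8)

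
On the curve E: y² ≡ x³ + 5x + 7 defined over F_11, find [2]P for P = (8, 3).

(10, 1)

tangent at (8, 3): λ = (3·8² + 5)/(2·3) ≡ 10/6. 6⁻¹ ≡ 2 (mod 11), so λ ≡ 10·2 ≡ 9.
  x = λ² - 8 - 8 = 81 - 16 ≡ 10; y = λ·(8 - 10) - 3 ≡ 1. → (10, 1)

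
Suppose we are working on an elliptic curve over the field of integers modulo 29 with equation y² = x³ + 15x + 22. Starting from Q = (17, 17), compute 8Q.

Double-and-add on 8 = (1000)₂. Start with Q = (17, 17) for the leading 1-bit.
double: tangent at (17, 17): λ = (3·17² + 15)/(2·17) ≡ 12/5. 5⁻¹ ≡ 6 (mod 29), so λ ≡ 12·6 ≡ 14.
  x = λ² - 17 - 17 = 196 - 34 ≡ 17; y = λ·(17 - 17) - 17 ≡ 12. → (17, 12)
double: tangent at (17, 12): λ = (3·17² + 15)/(2·12) ≡ 12/24. 24⁻¹ ≡ 23 (mod 29) since 24·23 = 552 ≡ 1, so λ ≡ 12·23 ≡ 15.
  x = λ² - 17 - 17 = 225 - 34 ≡ 17; y = λ·(17 - 17) - 12 ≡ 17. → (17, 17)
double: tangent at (17, 17): λ = (3·17² + 15)/(2·17) ≡ 12/5. 5⁻¹ ≡ 6 (mod 29), so λ ≡ 12·6 ≡ 14.
  x = λ² - 17 - 17 = 196 - 34 ≡ 17; y = λ·(17 - 17) - 17 ≡ 12. → (17, 12)

(17, 12)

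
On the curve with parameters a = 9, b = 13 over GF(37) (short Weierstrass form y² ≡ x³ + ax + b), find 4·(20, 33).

(21, 19)

Write Q = (20, 33).
Double-and-add on 4 = (100)₂. Start with Q = (20, 33) for the leading 1-bit.
double: tangent at (20, 33): λ = (3·20² + 9)/(2·33) ≡ 25/29. 29⁻¹ ≡ 23 (mod 37), so λ ≡ 25·23 ≡ 20.
  x = λ² - 20 - 20 = 400 - 40 ≡ 27; y = λ·(20 - 27) - 33 ≡ 12. → (27, 12)
double: tangent at (27, 12): λ = (3·27² + 9)/(2·12) ≡ 13/24. 24⁻¹ ≡ 17 (mod 37) since 24·17 = 408 ≡ 1, so λ ≡ 13·17 ≡ 36.
  x = λ² - 27 - 27 = 1296 - 54 ≡ 21; y = λ·(27 - 21) - 12 ≡ 19. → (21, 19)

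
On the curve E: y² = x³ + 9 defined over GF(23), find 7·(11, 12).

Write P = (11, 12).
Double-and-add on 7 = (111)₂. Start with P = (11, 12) for the leading 1-bit.
double: tangent at (11, 12): λ = (3·11² + 0)/(2·12) ≡ 18/1. 1⁻¹ ≡ 1 (mod 23) since 1·1 = 1 ≡ 1, so λ ≡ 18·1 ≡ 18.
  x = λ² - 11 - 11 = 324 - 22 ≡ 3; y = λ·(11 - 3) - 12 ≡ 17. → (3, 17)
add P: (3, 17) + (11, 12). λ = (12 - 17)/(11 - 3) ≡ 18/8 mod 23. 8⁻¹ ≡ 3 (mod 23) since 8·3 = 24 ≡ 1, so λ ≡ 8.
  x = λ² - 3 - 11 = 64 - 14 ≡ 4; y = λ·(3 - 4) - 17 ≡ 21. → (4, 21)
double: tangent at (4, 21): λ = (3·4² + 0)/(2·21) ≡ 2/19. 19⁻¹ ≡ 17 (mod 23), so λ ≡ 2·17 ≡ 11.
  x = λ² - 4 - 4 = 121 - 8 ≡ 21; y = λ·(4 - 21) - 21 ≡ 22. → (21, 22)
add P: (21, 22) + (11, 12). λ = (12 - 22)/(11 - 21) ≡ 13/13 mod 23. 13⁻¹ ≡ 16 (mod 23), so λ ≡ 1.
  x = λ² - 21 - 11 = 1 - 32 ≡ 15; y = λ·(21 - 15) - 22 ≡ 7. → (15, 7)

(15, 7)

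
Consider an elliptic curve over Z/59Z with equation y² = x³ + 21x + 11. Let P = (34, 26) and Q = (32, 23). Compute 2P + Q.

First 2P:
Repeated addition: build up to 2P.
2P: tangent at (34, 26): λ = (3·34² + 21)/(2·26) ≡ 8/52. 52⁻¹ ≡ 42 (mod 59), so λ ≡ 8·42 ≡ 41.
  x = λ² - 34 - 34 = 1681 - 68 ≡ 20; y = λ·(34 - 20) - 26 ≡ 17. → (20, 17)
2P = (20, 17).
Finally 2P + Q:
(20, 17) + (32, 23). λ = (23 - 17)/(32 - 20) ≡ 6/12 mod 59. 12⁻¹ ≡ 5 (mod 59) since 12·5 = 60 ≡ 1, so λ ≡ 30.
  x = λ² - 20 - 32 = 900 - 52 ≡ 22; y = λ·(20 - 22) - 17 ≡ 41. → (22, 41)

(22, 41)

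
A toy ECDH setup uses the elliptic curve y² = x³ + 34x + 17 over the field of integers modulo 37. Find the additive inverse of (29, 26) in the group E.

(29, 11)

-(29, 26) = (29, -26 mod 37) = (29, 11).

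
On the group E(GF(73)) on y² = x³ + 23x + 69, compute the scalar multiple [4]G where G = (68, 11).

(27, 58)

Double-and-add on 4 = (100)₂. Start with G = (68, 11) for the leading 1-bit.
double: tangent at (68, 11): λ = (3·68² + 23)/(2·11) ≡ 25/22. 22⁻¹ ≡ 10 (mod 73), so λ ≡ 25·10 ≡ 31.
  x = λ² - 68 - 68 = 961 - 136 ≡ 22; y = λ·(68 - 22) - 11 ≡ 28. → (22, 28)
double: tangent at (22, 28): λ = (3·22² + 23)/(2·28) ≡ 15/56. 56⁻¹ ≡ 30 (mod 73) since 56·30 = 1680 ≡ 1, so λ ≡ 15·30 ≡ 12.
  x = λ² - 22 - 22 = 144 - 44 ≡ 27; y = λ·(22 - 27) - 28 ≡ 58. → (27, 58)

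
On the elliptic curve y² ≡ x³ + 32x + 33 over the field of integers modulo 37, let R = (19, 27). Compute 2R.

(6, 16)

tangent at (19, 27): λ = (3·19² + 32)/(2·27) ≡ 5/17. 17⁻¹ ≡ 24 (mod 37), so λ ≡ 5·24 ≡ 9.
  x = λ² - 19 - 19 = 81 - 38 ≡ 6; y = λ·(19 - 6) - 27 ≡ 16. → (6, 16)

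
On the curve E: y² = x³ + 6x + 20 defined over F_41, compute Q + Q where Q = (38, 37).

(7, 35)

tangent at (38, 37): λ = (3·38² + 6)/(2·37) ≡ 33/33. 33⁻¹ ≡ 5 (mod 41) since 33·5 = 165 ≡ 1, so λ ≡ 33·5 ≡ 1.
  x = λ² - 38 - 38 = 1 - 76 ≡ 7; y = λ·(38 - 7) - 37 ≡ 35. → (7, 35)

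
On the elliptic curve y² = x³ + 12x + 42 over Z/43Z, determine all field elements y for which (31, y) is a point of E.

none

x³ + 12x + 42 = 30205 ≡ 19 (mod 43).
19 is a non-residue mod 43; no y exists.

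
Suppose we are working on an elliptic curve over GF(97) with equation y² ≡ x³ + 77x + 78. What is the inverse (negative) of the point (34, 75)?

(34, 22)

-(34, 75) = (34, -75 mod 97) = (34, 22).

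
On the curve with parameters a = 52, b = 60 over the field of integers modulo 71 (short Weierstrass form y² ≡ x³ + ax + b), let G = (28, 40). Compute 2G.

tangent at (28, 40): λ = (3·28² + 52)/(2·40) ≡ 61/9. 9⁻¹ ≡ 8 (mod 71), so λ ≡ 61·8 ≡ 62.
  x = λ² - 28 - 28 = 3844 - 56 ≡ 25; y = λ·(28 - 25) - 40 ≡ 4. → (25, 4)

(25, 4)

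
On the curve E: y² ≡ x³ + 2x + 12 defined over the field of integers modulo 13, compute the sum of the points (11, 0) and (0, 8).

(11, 0) + (0, 8). λ = (8 - 0)/(0 - 11) ≡ 8/2 mod 13. 2⁻¹ ≡ 7 (mod 13), so λ ≡ 4.
  x = λ² - 11 - 0 = 16 - 11 ≡ 5; y = λ·(11 - 5) - 0 ≡ 11. → (5, 11)

(5, 11)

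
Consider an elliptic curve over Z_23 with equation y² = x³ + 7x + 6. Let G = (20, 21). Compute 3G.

(19, 12)

Repeated addition: build up to 3G.
2G: tangent at (20, 21): λ = (3·20² + 7)/(2·21) ≡ 11/19. 19⁻¹ ≡ 17 (mod 23), so λ ≡ 11·17 ≡ 3.
  x = λ² - 20 - 20 = 9 - 40 ≡ 15; y = λ·(20 - 15) - 21 ≡ 17. → (15, 17)
3G: (15, 17) + (20, 21). λ = (21 - 17)/(20 - 15) ≡ 4/5 mod 23. 5⁻¹ ≡ 14 (mod 23) since 5·14 = 70 ≡ 1, so λ ≡ 10.
  x = λ² - 15 - 20 = 100 - 35 ≡ 19; y = λ·(15 - 19) - 17 ≡ 12. → (19, 12)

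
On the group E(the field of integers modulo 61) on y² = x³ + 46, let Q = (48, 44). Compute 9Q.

O

Repeated addition: build up to 9Q.
2Q: tangent at (48, 44): λ = (3·48² + 0)/(2·44) ≡ 19/27. 27⁻¹ ≡ 52 (mod 61) since 27·52 = 1404 ≡ 1, so λ ≡ 19·52 ≡ 12.
  x = λ² - 48 - 48 = 144 - 96 ≡ 48; y = λ·(48 - 48) - 44 ≡ 17. → (48, 17)
3Q: (48, 17) + (48, 44): same x and y₁ ≡ -y₂, so the sum is O.
4Q: O + (48, 44) = (48, 44) (identity).
5Q: tangent at (48, 44): λ = (3·48² + 0)/(2·44) ≡ 19/27. 27⁻¹ ≡ 52 (mod 61), so λ ≡ 19·52 ≡ 12.
  x = λ² - 48 - 48 = 144 - 96 ≡ 48; y = λ·(48 - 48) - 44 ≡ 17. → (48, 17)
6Q: (48, 17) + (48, 44): same x and y₁ ≡ -y₂, so the sum is O.
7Q: O + (48, 44) = (48, 44) (identity).
8Q: tangent at (48, 44): λ = (3·48² + 0)/(2·44) ≡ 19/27. 27⁻¹ ≡ 52 (mod 61), so λ ≡ 19·52 ≡ 12.
  x = λ² - 48 - 48 = 144 - 96 ≡ 48; y = λ·(48 - 48) - 44 ≡ 17. → (48, 17)
9Q: (48, 17) + (48, 44): same x and y₁ ≡ -y₂, so the sum is O.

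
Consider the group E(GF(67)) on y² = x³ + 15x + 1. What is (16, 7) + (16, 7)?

(54, 50)

tangent at (16, 7): λ = (3·16² + 15)/(2·7) ≡ 46/14. 14⁻¹ ≡ 24 (mod 67) since 14·24 = 336 ≡ 1, so λ ≡ 46·24 ≡ 32.
  x = λ² - 16 - 16 = 1024 - 32 ≡ 54; y = λ·(16 - 54) - 7 ≡ 50. → (54, 50)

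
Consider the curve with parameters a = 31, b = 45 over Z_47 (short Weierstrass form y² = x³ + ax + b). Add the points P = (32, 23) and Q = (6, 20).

(33, 4)

(32, 23) + (6, 20). λ = (20 - 23)/(6 - 32) ≡ 44/21 mod 47. 21⁻¹ ≡ 9 (mod 47), so λ ≡ 20.
  x = λ² - 32 - 6 = 400 - 38 ≡ 33; y = λ·(32 - 33) - 23 ≡ 4. → (33, 4)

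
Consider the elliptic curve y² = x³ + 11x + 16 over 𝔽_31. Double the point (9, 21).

(1, 20)

tangent at (9, 21): λ = (3·9² + 11)/(2·21) ≡ 6/11. 11⁻¹ ≡ 17 (mod 31), so λ ≡ 6·17 ≡ 9.
  x = λ² - 9 - 9 = 81 - 18 ≡ 1; y = λ·(9 - 1) - 21 ≡ 20. → (1, 20)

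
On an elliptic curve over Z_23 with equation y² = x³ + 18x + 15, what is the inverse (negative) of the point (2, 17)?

(2, 6)

-(2, 17) = (2, -17 mod 23) = (2, 6).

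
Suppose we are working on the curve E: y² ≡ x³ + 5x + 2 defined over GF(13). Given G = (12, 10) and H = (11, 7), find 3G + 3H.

First 3G:
Repeated addition: build up to 3G.
2G: tangent at (12, 10): λ = (3·12² + 5)/(2·10) ≡ 8/7. 7⁻¹ ≡ 2 (mod 13), so λ ≡ 8·2 ≡ 3.
  x = λ² - 12 - 12 = 9 - 24 ≡ 11; y = λ·(12 - 11) - 10 ≡ 6. → (11, 6)
3G: (11, 6) + (12, 10). λ = (10 - 6)/(12 - 11) ≡ 4/1 mod 13. 1⁻¹ ≡ 1 (mod 13) since 1·1 = 1 ≡ 1, so λ ≡ 4.
  x = λ² - 11 - 12 = 16 - 23 ≡ 6; y = λ·(11 - 6) - 6 ≡ 1. → (6, 1)
3G = (6, 1).
Next 3H:
Repeated addition: build up to 3H.
2H: tangent at (11, 7): λ = (3·11² + 5)/(2·7) ≡ 4/1. 1⁻¹ ≡ 1 (mod 13) since 1·1 = 1 ≡ 1, so λ ≡ 4·1 ≡ 4.
  x = λ² - 11 - 11 = 16 - 22 ≡ 7; y = λ·(11 - 7) - 7 ≡ 9. → (7, 9)
3H: (7, 9) + (11, 7). λ = (7 - 9)/(11 - 7) ≡ 11/4 mod 13. 4⁻¹ ≡ 10 (mod 13) since 4·10 = 40 ≡ 1, so λ ≡ 6.
  x = λ² - 7 - 11 = 36 - 18 ≡ 5; y = λ·(7 - 5) - 9 ≡ 3. → (5, 3)
3H = (5, 3).
Finally 3G + 3H:
(6, 1) + (5, 3). λ = (3 - 1)/(5 - 6) ≡ 2/12 mod 13. 12⁻¹ ≡ 12 (mod 13), so λ ≡ 11.
  x = λ² - 6 - 5 = 121 - 11 ≡ 6; y = λ·(6 - 6) - 1 ≡ 12. → (6, 12)

(6, 12)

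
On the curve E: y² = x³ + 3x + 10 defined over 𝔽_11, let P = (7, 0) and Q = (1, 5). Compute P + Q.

(4, 3)

(7, 0) + (1, 5). λ = (5 - 0)/(1 - 7) ≡ 5/5 mod 11. 5⁻¹ ≡ 9 (mod 11) since 5·9 = 45 ≡ 1, so λ ≡ 1.
  x = λ² - 7 - 1 = 1 - 8 ≡ 4; y = λ·(7 - 4) - 0 ≡ 3. → (4, 3)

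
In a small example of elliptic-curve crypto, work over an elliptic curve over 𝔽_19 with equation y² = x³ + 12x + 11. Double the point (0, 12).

tangent at (0, 12): λ = (3·0² + 12)/(2·12) ≡ 12/5. 5⁻¹ ≡ 4 (mod 19), so λ ≡ 12·4 ≡ 10.
  x = λ² - 0 - 0 = 100 - 0 ≡ 5; y = λ·(0 - 5) - 12 ≡ 14. → (5, 14)

(5, 14)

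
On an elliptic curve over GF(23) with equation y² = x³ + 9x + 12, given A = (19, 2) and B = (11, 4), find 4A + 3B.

(18, 16)

First 4A:
Double-and-add on 4 = (100)₂. Start with A = (19, 2) for the leading 1-bit.
double: tangent at (19, 2): λ = (3·19² + 9)/(2·2) ≡ 11/4. 4⁻¹ ≡ 6 (mod 23), so λ ≡ 11·6 ≡ 20.
  x = λ² - 19 - 19 = 400 - 38 ≡ 17; y = λ·(19 - 17) - 2 ≡ 15. → (17, 15)
double: tangent at (17, 15): λ = (3·17² + 9)/(2·15) ≡ 2/7. 7⁻¹ ≡ 10 (mod 23), so λ ≡ 2·10 ≡ 20.
  x = λ² - 17 - 17 = 400 - 34 ≡ 21; y = λ·(17 - 21) - 15 ≡ 20. → (21, 20)
4A = (21, 20).
Next 3B:
Repeated addition: build up to 3B.
2B: tangent at (11, 4): λ = (3·11² + 9)/(2·4) ≡ 4/8. 8⁻¹ ≡ 3 (mod 23) since 8·3 = 24 ≡ 1, so λ ≡ 4·3 ≡ 12.
  x = λ² - 11 - 11 = 144 - 22 ≡ 7; y = λ·(11 - 7) - 4 ≡ 21. → (7, 21)
3B: (7, 21) + (11, 4). λ = (4 - 21)/(11 - 7) ≡ 6/4 mod 23. 4⁻¹ ≡ 6 (mod 23) since 4·6 = 24 ≡ 1, so λ ≡ 13.
  x = λ² - 7 - 11 = 169 - 18 ≡ 13; y = λ·(7 - 13) - 21 ≡ 16. → (13, 16)
3B = (13, 16).
Finally 4A + 3B:
(21, 20) + (13, 16). λ = (16 - 20)/(13 - 21) ≡ 19/15 mod 23. 15⁻¹ ≡ 20 (mod 23) since 15·20 = 300 ≡ 1, so λ ≡ 12.
  x = λ² - 21 - 13 = 144 - 34 ≡ 18; y = λ·(21 - 18) - 20 ≡ 16. → (18, 16)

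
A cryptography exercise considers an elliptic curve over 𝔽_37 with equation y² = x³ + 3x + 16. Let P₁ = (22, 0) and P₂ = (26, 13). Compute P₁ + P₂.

(25, 18)

(22, 0) + (26, 13). λ = (13 - 0)/(26 - 22) ≡ 13/4 mod 37. 4⁻¹ ≡ 28 (mod 37), so λ ≡ 31.
  x = λ² - 22 - 26 = 961 - 48 ≡ 25; y = λ·(22 - 25) - 0 ≡ 18. → (25, 18)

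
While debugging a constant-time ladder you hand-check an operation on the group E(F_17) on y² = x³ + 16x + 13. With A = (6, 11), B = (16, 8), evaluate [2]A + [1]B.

First 2A:
Repeated addition: build up to 2A.
2A: tangent at (6, 11): λ = (3·6² + 16)/(2·11) ≡ 5/5. 5⁻¹ ≡ 7 (mod 17), so λ ≡ 5·7 ≡ 1.
  x = λ² - 6 - 6 = 1 - 12 ≡ 6; y = λ·(6 - 6) - 11 ≡ 6. → (6, 6)
2A = (6, 6).
Finally 2A + B:
(6, 6) + (16, 8). λ = (8 - 6)/(16 - 6) ≡ 2/10 mod 17. 10⁻¹ ≡ 12 (mod 17), so λ ≡ 7.
  x = λ² - 6 - 16 = 49 - 22 ≡ 10; y = λ·(6 - 10) - 6 ≡ 0. → (10, 0)

(10, 0)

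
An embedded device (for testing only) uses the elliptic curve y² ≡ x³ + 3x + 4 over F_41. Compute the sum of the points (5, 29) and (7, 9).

(5, 29) + (7, 9). λ = (9 - 29)/(7 - 5) ≡ 21/2 mod 41. 2⁻¹ ≡ 21 (mod 41) since 2·21 = 42 ≡ 1, so λ ≡ 31.
  x = λ² - 5 - 7 = 961 - 12 ≡ 6; y = λ·(5 - 6) - 29 ≡ 22. → (6, 22)

(6, 22)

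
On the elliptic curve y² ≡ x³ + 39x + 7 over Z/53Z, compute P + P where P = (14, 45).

tangent at (14, 45): λ = (3·14² + 39)/(2·45) ≡ 44/37. 37⁻¹ ≡ 43 (mod 53) since 37·43 = 1591 ≡ 1, so λ ≡ 44·43 ≡ 37.
  x = λ² - 14 - 14 = 1369 - 28 ≡ 16; y = λ·(14 - 16) - 45 ≡ 40. → (16, 40)

(16, 40)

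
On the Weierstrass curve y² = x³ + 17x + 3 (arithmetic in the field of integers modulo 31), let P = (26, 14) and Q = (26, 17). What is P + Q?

O

The two points share x = 26 and their y-coordinates satisfy 14 + 17 ≡ 0 (mod 31), so they are inverses. Their sum is ∞.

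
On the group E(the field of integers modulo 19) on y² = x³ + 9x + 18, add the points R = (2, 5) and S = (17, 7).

(2, 5) + (17, 7). λ = (7 - 5)/(17 - 2) ≡ 2/15 mod 19. 15⁻¹ ≡ 14 (mod 19), so λ ≡ 9.
  x = λ² - 2 - 17 = 81 - 19 ≡ 5; y = λ·(2 - 5) - 5 ≡ 6. → (5, 6)

(5, 6)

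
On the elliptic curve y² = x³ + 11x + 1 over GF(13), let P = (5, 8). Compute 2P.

(0, 1)

tangent at (5, 8): λ = (3·5² + 11)/(2·8) ≡ 8/3. 3⁻¹ ≡ 9 (mod 13), so λ ≡ 8·9 ≡ 7.
  x = λ² - 5 - 5 = 49 - 10 ≡ 0; y = λ·(5 - 0) - 8 ≡ 1. → (0, 1)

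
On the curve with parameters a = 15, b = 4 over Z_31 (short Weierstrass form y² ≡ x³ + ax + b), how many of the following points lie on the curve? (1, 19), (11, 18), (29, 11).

2

(1, 19): 19² ≡ 20, rhs ≡ 20 → on.
(11, 18): 18² ≡ 14, rhs ≡ 12 → off.
(29, 11): 11² ≡ 28, rhs ≡ 28 → on.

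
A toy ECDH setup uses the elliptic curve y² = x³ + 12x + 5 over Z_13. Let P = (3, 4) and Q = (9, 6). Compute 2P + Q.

(9, 7)

First 2P:
Repeated addition: build up to 2P.
2P: tangent at (3, 4): λ = (3·3² + 12)/(2·4) ≡ 0/8. 8⁻¹ ≡ 5 (mod 13) since 8·5 = 40 ≡ 1, so λ ≡ 0·5 ≡ 0.
  x = λ² - 3 - 3 = 0 - 6 ≡ 7; y = λ·(3 - 7) - 4 ≡ 9. → (7, 9)
2P = (7, 9).
Finally 2P + Q:
(7, 9) + (9, 6). λ = (6 - 9)/(9 - 7) ≡ 10/2 mod 13. 2⁻¹ ≡ 7 (mod 13), so λ ≡ 5.
  x = λ² - 7 - 9 = 25 - 16 ≡ 9; y = λ·(7 - 9) - 9 ≡ 7. → (9, 7)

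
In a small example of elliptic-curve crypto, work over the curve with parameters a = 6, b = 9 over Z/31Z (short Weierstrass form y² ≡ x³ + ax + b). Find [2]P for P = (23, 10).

tangent at (23, 10): λ = (3·23² + 6)/(2·10) ≡ 12/20. 20⁻¹ ≡ 14 (mod 31) since 20·14 = 280 ≡ 1, so λ ≡ 12·14 ≡ 13.
  x = λ² - 23 - 23 = 169 - 46 ≡ 30; y = λ·(23 - 30) - 10 ≡ 23. → (30, 23)

(30, 23)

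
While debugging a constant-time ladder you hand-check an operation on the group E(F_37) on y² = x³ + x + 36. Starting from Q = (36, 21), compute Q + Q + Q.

(35, 27)

Repeated addition: build up to 3Q.
2Q: tangent at (36, 21): λ = (3·36² + 1)/(2·21) ≡ 4/5. 5⁻¹ ≡ 15 (mod 37) since 5·15 = 75 ≡ 1, so λ ≡ 4·15 ≡ 23.
  x = λ² - 36 - 36 = 529 - 72 ≡ 13; y = λ·(36 - 13) - 21 ≡ 27. → (13, 27)
3Q: (13, 27) + (36, 21). λ = (21 - 27)/(36 - 13) ≡ 31/23 mod 37. 23⁻¹ ≡ 29 (mod 37), so λ ≡ 11.
  x = λ² - 13 - 36 = 121 - 49 ≡ 35; y = λ·(13 - 35) - 27 ≡ 27. → (35, 27)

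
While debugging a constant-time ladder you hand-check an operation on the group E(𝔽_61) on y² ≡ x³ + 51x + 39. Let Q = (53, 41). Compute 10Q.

(28, 19)

Double-and-add on 10 = (1010)₂. Start with Q = (53, 41) for the leading 1-bit.
double: tangent at (53, 41): λ = (3·53² + 51)/(2·41) ≡ 60/21. 21⁻¹ ≡ 32 (mod 61) since 21·32 = 672 ≡ 1, so λ ≡ 60·32 ≡ 29.
  x = λ² - 53 - 53 = 841 - 106 ≡ 3; y = λ·(53 - 3) - 41 ≡ 6. → (3, 6)
double: tangent at (3, 6): λ = (3·3² + 51)/(2·6) ≡ 17/12. 12⁻¹ ≡ 56 (mod 61), so λ ≡ 17·56 ≡ 37.
  x = λ² - 3 - 3 = 1369 - 6 ≡ 21; y = λ·(3 - 21) - 6 ≡ 60. → (21, 60)
add Q: (21, 60) + (53, 41). λ = (41 - 60)/(53 - 21) ≡ 42/32 mod 61. 32⁻¹ ≡ 21 (mod 61) since 32·21 = 672 ≡ 1, so λ ≡ 28.
  x = λ² - 21 - 53 = 784 - 74 ≡ 39; y = λ·(21 - 39) - 60 ≡ 46. → (39, 46)
double: tangent at (39, 46): λ = (3·39² + 51)/(2·46) ≡ 39/31. 31⁻¹ ≡ 2 (mod 61), so λ ≡ 39·2 ≡ 17.
  x = λ² - 39 - 39 = 289 - 78 ≡ 28; y = λ·(39 - 28) - 46 ≡ 19. → (28, 19)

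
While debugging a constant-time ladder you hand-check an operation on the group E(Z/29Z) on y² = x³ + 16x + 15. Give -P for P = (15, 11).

-(15, 11) = (15, -11 mod 29) = (15, 18).

(15, 18)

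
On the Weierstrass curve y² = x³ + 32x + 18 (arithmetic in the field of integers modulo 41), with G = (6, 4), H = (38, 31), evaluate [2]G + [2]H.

First 2G:
Repeated addition: build up to 2G.
2G: tangent at (6, 4): λ = (3·6² + 32)/(2·4) ≡ 17/8. 8⁻¹ ≡ 36 (mod 41), so λ ≡ 17·36 ≡ 38.
  x = λ² - 6 - 6 = 1444 - 12 ≡ 38; y = λ·(6 - 38) - 4 ≡ 10. → (38, 10)
2G = (38, 10).
Next 2H:
Repeated addition: build up to 2H.
2H: tangent at (38, 31): λ = (3·38² + 32)/(2·31) ≡ 18/21. 21⁻¹ ≡ 2 (mod 41), so λ ≡ 18·2 ≡ 36.
  x = λ² - 38 - 38 = 1296 - 76 ≡ 31; y = λ·(38 - 31) - 31 ≡ 16. → (31, 16)
2H = (31, 16).
Finally 2G + 2H:
(38, 10) + (31, 16). λ = (16 - 10)/(31 - 38) ≡ 6/34 mod 41. 34⁻¹ ≡ 35 (mod 41) since 34·35 = 1190 ≡ 1, so λ ≡ 5.
  x = λ² - 38 - 31 = 25 - 69 ≡ 38; y = λ·(38 - 38) - 10 ≡ 31. → (38, 31)

(38, 31)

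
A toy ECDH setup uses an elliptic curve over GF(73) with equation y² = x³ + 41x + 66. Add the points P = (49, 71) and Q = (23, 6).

(49, 71) + (23, 6). λ = (6 - 71)/(23 - 49) ≡ 8/47 mod 73. 47⁻¹ ≡ 14 (mod 73) since 47·14 = 658 ≡ 1, so λ ≡ 39.
  x = λ² - 49 - 23 = 1521 - 72 ≡ 62; y = λ·(49 - 62) - 71 ≡ 6. → (62, 6)

(62, 6)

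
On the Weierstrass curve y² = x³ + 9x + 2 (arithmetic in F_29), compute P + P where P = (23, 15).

(13, 24)

tangent at (23, 15): λ = (3·23² + 9)/(2·15) ≡ 1/1. 1⁻¹ ≡ 1 (mod 29), so λ ≡ 1·1 ≡ 1.
  x = λ² - 23 - 23 = 1 - 46 ≡ 13; y = λ·(23 - 13) - 15 ≡ 24. → (13, 24)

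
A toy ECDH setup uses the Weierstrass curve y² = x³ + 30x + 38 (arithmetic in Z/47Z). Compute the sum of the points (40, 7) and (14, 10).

(17, 3)

(40, 7) + (14, 10). λ = (10 - 7)/(14 - 40) ≡ 3/21 mod 47. 21⁻¹ ≡ 9 (mod 47), so λ ≡ 27.
  x = λ² - 40 - 14 = 729 - 54 ≡ 17; y = λ·(40 - 17) - 7 ≡ 3. → (17, 3)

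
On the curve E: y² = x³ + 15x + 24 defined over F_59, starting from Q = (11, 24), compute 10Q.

(33, 17)

Repeated addition: build up to 10Q.
2Q: tangent at (11, 24): λ = (3·11² + 15)/(2·24) ≡ 24/48. 48⁻¹ ≡ 16 (mod 59), so λ ≡ 24·16 ≡ 30.
  x = λ² - 11 - 11 = 900 - 22 ≡ 52; y = λ·(11 - 52) - 24 ≡ 44. → (52, 44)
3Q: (52, 44) + (11, 24). λ = (24 - 44)/(11 - 52) ≡ 39/18 mod 59. 18⁻¹ ≡ 23 (mod 59), so λ ≡ 12.
  x = λ² - 52 - 11 = 144 - 63 ≡ 22; y = λ·(52 - 22) - 44 ≡ 21. → (22, 21)
4Q: (22, 21) + (11, 24). λ = (24 - 21)/(11 - 22) ≡ 3/48 mod 59. 48⁻¹ ≡ 16 (mod 59) since 48·16 = 768 ≡ 1, so λ ≡ 48.
  x = λ² - 22 - 11 = 2304 - 33 ≡ 29; y = λ·(22 - 29) - 21 ≡ 56. → (29, 56)
5Q: (29, 56) + (11, 24). λ = (24 - 56)/(11 - 29) ≡ 27/41 mod 59. 41⁻¹ ≡ 36 (mod 59) since 41·36 = 1476 ≡ 1, so λ ≡ 28.
  x = λ² - 29 - 11 = 784 - 40 ≡ 36; y = λ·(29 - 36) - 56 ≡ 43. → (36, 43)
6Q: (36, 43) + (11, 24). λ = (24 - 43)/(11 - 36) ≡ 40/34 mod 59. 34⁻¹ ≡ 33 (mod 59), so λ ≡ 22.
  x = λ² - 36 - 11 = 484 - 47 ≡ 24; y = λ·(36 - 24) - 43 ≡ 44. → (24, 44)
7Q: (24, 44) + (11, 24). λ = (24 - 44)/(11 - 24) ≡ 39/46 mod 59. 46⁻¹ ≡ 9 (mod 59) since 46·9 = 414 ≡ 1, so λ ≡ 56.
  x = λ² - 24 - 11 = 3136 - 35 ≡ 33; y = λ·(24 - 33) - 44 ≡ 42. → (33, 42)
8Q: (33, 42) + (11, 24). λ = (24 - 42)/(11 - 33) ≡ 41/37 mod 59. 37⁻¹ ≡ 8 (mod 59) since 37·8 = 296 ≡ 1, so λ ≡ 33.
  x = λ² - 33 - 11 = 1089 - 44 ≡ 42; y = λ·(33 - 42) - 42 ≡ 15. → (42, 15)
9Q: (42, 15) + (11, 24). λ = (24 - 15)/(11 - 42) ≡ 9/28 mod 59. 28⁻¹ ≡ 19 (mod 59), so λ ≡ 53.
  x = λ² - 42 - 11 = 2809 - 53 ≡ 42; y = λ·(42 - 42) - 15 ≡ 44. → (42, 44)
10Q: (42, 44) + (11, 24). λ = (24 - 44)/(11 - 42) ≡ 39/28 mod 59. 28⁻¹ ≡ 19 (mod 59), so λ ≡ 33.
  x = λ² - 42 - 11 = 1089 - 53 ≡ 33; y = λ·(42 - 33) - 44 ≡ 17. → (33, 17)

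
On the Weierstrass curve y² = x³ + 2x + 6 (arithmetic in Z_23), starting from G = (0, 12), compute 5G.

Double-and-add on 5 = (101)₂. Start with G = (0, 12) for the leading 1-bit.
double: tangent at (0, 12): λ = (3·0² + 2)/(2·12) ≡ 2/1. 1⁻¹ ≡ 1 (mod 23), so λ ≡ 2·1 ≡ 2.
  x = λ² - 0 - 0 = 4 - 0 ≡ 4; y = λ·(0 - 4) - 12 ≡ 3. → (4, 3)
double: tangent at (4, 3): λ = (3·4² + 2)/(2·3) ≡ 4/6. 6⁻¹ ≡ 4 (mod 23), so λ ≡ 4·4 ≡ 16.
  x = λ² - 4 - 4 = 256 - 8 ≡ 18; y = λ·(4 - 18) - 3 ≡ 3. → (18, 3)
add G: (18, 3) + (0, 12). λ = (12 - 3)/(0 - 18) ≡ 9/5 mod 23. 5⁻¹ ≡ 14 (mod 23), so λ ≡ 11.
  x = λ² - 18 - 0 = 121 - 18 ≡ 11; y = λ·(18 - 11) - 3 ≡ 5. → (11, 5)

(11, 5)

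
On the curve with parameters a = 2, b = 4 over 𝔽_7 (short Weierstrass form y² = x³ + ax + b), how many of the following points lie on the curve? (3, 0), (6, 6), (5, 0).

1

(3, 0): 0² ≡ 0, rhs ≡ 2 → off.
(6, 6): 6² ≡ 1, rhs ≡ 1 → on.
(5, 0): 0² ≡ 0, rhs ≡ 6 → off.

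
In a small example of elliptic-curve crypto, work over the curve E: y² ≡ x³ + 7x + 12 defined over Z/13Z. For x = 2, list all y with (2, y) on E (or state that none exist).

x³ + 7x + 12 = 34 ≡ 8 (mod 13).
8 is a non-residue mod 13; no y exists.

none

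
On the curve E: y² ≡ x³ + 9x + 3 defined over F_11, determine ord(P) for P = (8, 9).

2P: tangent at (8, 9): λ = (3·8² + 9)/(2·9) ≡ 3/7. 7⁻¹ ≡ 8 (mod 11) since 7·8 = 56 ≡ 1, so λ ≡ 3·8 ≡ 2.
  x = λ² - 8 - 8 = 4 - 16 ≡ 10; y = λ·(8 - 10) - 9 ≡ 9. → (10, 9)
3P: (10, 9) + (8, 9). λ = (9 - 9)/(8 - 10) ≡ 0/9 mod 11. 9⁻¹ ≡ 5 (mod 11) since 9·5 = 45 ≡ 1, so λ ≡ 0.
  x = λ² - 10 - 8 = 0 - 18 ≡ 4; y = λ·(10 - 4) - 9 ≡ 2. → (4, 2)
4P: (4, 2) + (8, 9). λ = (9 - 2)/(8 - 4) ≡ 7/4 mod 11. 4⁻¹ ≡ 3 (mod 11), so λ ≡ 10.
  x = λ² - 4 - 8 = 100 - 12 ≡ 0; y = λ·(4 - 0) - 2 ≡ 5. → (0, 5)
5P: (0, 5) + (8, 9). λ = (9 - 5)/(8 - 0) ≡ 4/8 mod 11. 8⁻¹ ≡ 7 (mod 11), so λ ≡ 6.
  x = λ² - 0 - 8 = 36 - 8 ≡ 6; y = λ·(0 - 6) - 5 ≡ 3. → (6, 3)
6P: (6, 3) + (8, 9). λ = (9 - 3)/(8 - 6) ≡ 6/2 mod 11. 2⁻¹ ≡ 6 (mod 11), so λ ≡ 3.
  x = λ² - 6 - 8 = 9 - 14 ≡ 6; y = λ·(6 - 6) - 3 ≡ 8. → (6, 8)
7P: (6, 8) + (8, 9). λ = (9 - 8)/(8 - 6) ≡ 1/2 mod 11. 2⁻¹ ≡ 6 (mod 11), so λ ≡ 6.
  x = λ² - 6 - 8 = 36 - 14 ≡ 0; y = λ·(6 - 0) - 8 ≡ 6. → (0, 6)
8P: (0, 6) + (8, 9). λ = (9 - 6)/(8 - 0) ≡ 3/8 mod 11. 8⁻¹ ≡ 7 (mod 11) since 8·7 = 56 ≡ 1, so λ ≡ 10.
  x = λ² - 0 - 8 = 100 - 8 ≡ 4; y = λ·(0 - 4) - 6 ≡ 9. → (4, 9)
9P: (4, 9) + (8, 9). λ = (9 - 9)/(8 - 4) ≡ 0/4 mod 11. 4⁻¹ ≡ 3 (mod 11), so λ ≡ 0.
  x = λ² - 4 - 8 = 0 - 12 ≡ 10; y = λ·(4 - 10) - 9 ≡ 2. → (10, 2)
10P: (10, 2) + (8, 9). λ = (9 - 2)/(8 - 10) ≡ 7/9 mod 11. 9⁻¹ ≡ 5 (mod 11), so λ ≡ 2.
  x = λ² - 10 - 8 = 4 - 18 ≡ 8; y = λ·(10 - 8) - 2 ≡ 2. → (8, 2)
11P: (8, 2) + (8, 9): same x and y₁ ≡ -y₂, so the sum is the point at infinity.
11P = the point at infinity, so the order is 11.

11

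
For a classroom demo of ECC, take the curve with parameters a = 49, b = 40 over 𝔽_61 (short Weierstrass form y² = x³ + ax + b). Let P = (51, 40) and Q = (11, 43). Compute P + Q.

(4, 19)

(51, 40) + (11, 43). λ = (43 - 40)/(11 - 51) ≡ 3/21 mod 61. 21⁻¹ ≡ 32 (mod 61) since 21·32 = 672 ≡ 1, so λ ≡ 35.
  x = λ² - 51 - 11 = 1225 - 62 ≡ 4; y = λ·(51 - 4) - 40 ≡ 19. → (4, 19)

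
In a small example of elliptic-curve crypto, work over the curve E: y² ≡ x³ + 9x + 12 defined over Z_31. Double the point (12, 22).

tangent at (12, 22): λ = (3·12² + 9)/(2·22) ≡ 7/13. 13⁻¹ ≡ 12 (mod 31) since 13·12 = 156 ≡ 1, so λ ≡ 7·12 ≡ 22.
  x = λ² - 12 - 12 = 484 - 24 ≡ 26; y = λ·(12 - 26) - 22 ≡ 11. → (26, 11)

(26, 11)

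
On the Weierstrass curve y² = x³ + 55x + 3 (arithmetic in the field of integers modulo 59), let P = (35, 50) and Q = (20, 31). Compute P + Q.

(57, 48)

(35, 50) + (20, 31). λ = (31 - 50)/(20 - 35) ≡ 40/44 mod 59. 44⁻¹ ≡ 55 (mod 59), so λ ≡ 17.
  x = λ² - 35 - 20 = 289 - 55 ≡ 57; y = λ·(35 - 57) - 50 ≡ 48. → (57, 48)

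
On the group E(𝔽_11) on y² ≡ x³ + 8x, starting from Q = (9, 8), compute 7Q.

Repeated addition: build up to 7Q.
2Q: tangent at (9, 8): λ = (3·9² + 8)/(2·8) ≡ 9/5. 5⁻¹ ≡ 9 (mod 11) since 5·9 = 45 ≡ 1, so λ ≡ 9·9 ≡ 4.
  x = λ² - 9 - 9 = 16 - 18 ≡ 9; y = λ·(9 - 9) - 8 ≡ 3. → (9, 3)
3Q: (9, 3) + (9, 8): same x and y₁ ≡ -y₂, so the sum is 𝒪.
4Q: 𝒪 + (9, 8) = (9, 8) (identity).
5Q: tangent at (9, 8): λ = (3·9² + 8)/(2·8) ≡ 9/5. 5⁻¹ ≡ 9 (mod 11), so λ ≡ 9·9 ≡ 4.
  x = λ² - 9 - 9 = 16 - 18 ≡ 9; y = λ·(9 - 9) - 8 ≡ 3. → (9, 3)
6Q: (9, 3) + (9, 8): same x and y₁ ≡ -y₂, so the sum is 𝒪.
7Q: 𝒪 + (9, 8) = (9, 8) (identity).

(9, 8)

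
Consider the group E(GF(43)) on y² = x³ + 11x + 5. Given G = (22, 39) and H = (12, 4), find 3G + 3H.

First 3G:
Repeated addition: build up to 3G.
2G: tangent at (22, 39): λ = (3·22² + 11)/(2·39) ≡ 1/35. 35⁻¹ ≡ 16 (mod 43) since 35·16 = 560 ≡ 1, so λ ≡ 1·16 ≡ 16.
  x = λ² - 22 - 22 = 256 - 44 ≡ 40; y = λ·(22 - 40) - 39 ≡ 17. → (40, 17)
3G: (40, 17) + (22, 39). λ = (39 - 17)/(22 - 40) ≡ 22/25 mod 43. 25⁻¹ ≡ 31 (mod 43), so λ ≡ 37.
  x = λ² - 40 - 22 = 1369 - 62 ≡ 17; y = λ·(40 - 17) - 17 ≡ 17. → (17, 17)
3G = (17, 17).
Next 3H:
Repeated addition: build up to 3H.
2H: tangent at (12, 4): λ = (3·12² + 11)/(2·4) ≡ 13/8. 8⁻¹ ≡ 27 (mod 43) since 8·27 = 216 ≡ 1, so λ ≡ 13·27 ≡ 7.
  x = λ² - 12 - 12 = 49 - 24 ≡ 25; y = λ·(12 - 25) - 4 ≡ 34. → (25, 34)
3H: (25, 34) + (12, 4). λ = (4 - 34)/(12 - 25) ≡ 13/30 mod 43. 30⁻¹ ≡ 33 (mod 43), so λ ≡ 42.
  x = λ² - 25 - 12 = 1764 - 37 ≡ 7; y = λ·(25 - 7) - 34 ≡ 34. → (7, 34)
3H = (7, 34).
Finally 3G + 3H:
(17, 17) + (7, 34). λ = (34 - 17)/(7 - 17) ≡ 17/33 mod 43. 33⁻¹ ≡ 30 (mod 43) since 33·30 = 990 ≡ 1, so λ ≡ 37.
  x = λ² - 17 - 7 = 1369 - 24 ≡ 12; y = λ·(17 - 12) - 17 ≡ 39. → (12, 39)

(12, 39)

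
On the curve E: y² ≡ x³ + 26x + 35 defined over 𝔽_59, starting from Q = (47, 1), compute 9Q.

Repeated addition: build up to 9Q.
2Q: tangent at (47, 1): λ = (3·47² + 26)/(2·1) ≡ 45/2. 2⁻¹ ≡ 30 (mod 59) since 2·30 = 60 ≡ 1, so λ ≡ 45·30 ≡ 52.
  x = λ² - 47 - 47 = 2704 - 94 ≡ 14; y = λ·(47 - 14) - 1 ≡ 4. → (14, 4)
3Q: (14, 4) + (47, 1). λ = (1 - 4)/(47 - 14) ≡ 56/33 mod 59. 33⁻¹ ≡ 34 (mod 59), so λ ≡ 16.
  x = λ² - 14 - 47 = 256 - 61 ≡ 18; y = λ·(14 - 18) - 4 ≡ 50. → (18, 50)
4Q: (18, 50) + (47, 1). λ = (1 - 50)/(47 - 18) ≡ 10/29 mod 59. 29⁻¹ ≡ 57 (mod 59) since 29·57 = 1653 ≡ 1, so λ ≡ 39.
  x = λ² - 18 - 47 = 1521 - 65 ≡ 40; y = λ·(18 - 40) - 50 ≡ 36. → (40, 36)
5Q: (40, 36) + (47, 1). λ = (1 - 36)/(47 - 40) ≡ 24/7 mod 59. 7⁻¹ ≡ 17 (mod 59) since 7·17 = 119 ≡ 1, so λ ≡ 54.
  x = λ² - 40 - 47 = 2916 - 87 ≡ 56; y = λ·(40 - 56) - 36 ≡ 44. → (56, 44)
6Q: (56, 44) + (47, 1). λ = (1 - 44)/(47 - 56) ≡ 16/50 mod 59. 50⁻¹ ≡ 13 (mod 59), so λ ≡ 31.
  x = λ² - 56 - 47 = 961 - 103 ≡ 32; y = λ·(56 - 32) - 44 ≡ 51. → (32, 51)
7Q: (32, 51) + (47, 1). λ = (1 - 51)/(47 - 32) ≡ 9/15 mod 59. 15⁻¹ ≡ 4 (mod 59) since 15·4 = 60 ≡ 1, so λ ≡ 36.
  x = λ² - 32 - 47 = 1296 - 79 ≡ 37; y = λ·(32 - 37) - 51 ≡ 5. → (37, 5)
8Q: (37, 5) + (47, 1). λ = (1 - 5)/(47 - 37) ≡ 55/10 mod 59. 10⁻¹ ≡ 6 (mod 59) since 10·6 = 60 ≡ 1, so λ ≡ 35.
  x = λ² - 37 - 47 = 1225 - 84 ≡ 20; y = λ·(37 - 20) - 5 ≡ 0. → (20, 0)
9Q: (20, 0) + (47, 1). λ = (1 - 0)/(47 - 20) ≡ 1/27 mod 59. 27⁻¹ ≡ 35 (mod 59) since 27·35 = 945 ≡ 1, so λ ≡ 35.
  x = λ² - 20 - 47 = 1225 - 67 ≡ 37; y = λ·(20 - 37) - 0 ≡ 54. → (37, 54)

(37, 54)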